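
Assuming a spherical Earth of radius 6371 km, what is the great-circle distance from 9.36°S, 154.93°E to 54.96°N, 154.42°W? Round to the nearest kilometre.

Δλ = -154.42 − 154.93 = -309.35°; wrapped into (−180°, 180°]: 50.65°.
Δφ = 54.96 − -9.36 = 64.32°.
a = sin²(Δφ/2) + cos φ₁ · cos φ₂ · sin²(Δλ/2) = 0.386982.
c = 2·atan2(√a, √(1−a)) = 1.34279 rad → d = 6371·c ≈ 8554.92 km.

8555 km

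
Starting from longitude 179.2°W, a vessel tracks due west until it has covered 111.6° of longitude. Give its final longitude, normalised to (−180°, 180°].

Start at -179.2°; shift −111.6° → -290.8°.
-290.8° lies outside (−180°, 180°]; add 360° → +69.2°.

69.2°E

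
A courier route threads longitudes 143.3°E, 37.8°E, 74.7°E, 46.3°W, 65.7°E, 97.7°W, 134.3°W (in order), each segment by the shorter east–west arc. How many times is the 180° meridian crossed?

0

Leg 1: +143.3° → +37.8°, shortest Δλ = -105.5° (west) — does not cross 180°.
Leg 2: +37.8° → +74.7°, shortest Δλ = 36.9° (east) — does not cross 180°.
Leg 3: +74.7° → -46.3°, shortest Δλ = -121.0° (west) — does not cross 180°.
Leg 4: -46.3° → +65.7°, shortest Δλ = 112.0° (east) — does not cross 180°.
Leg 5: +65.7° → -97.7°, shortest Δλ = -163.4° (west) — does not cross 180°.
Leg 6: -97.7° → -134.3°, shortest Δλ = -36.6° (west) — does not cross 180°.
Total crossings: 0.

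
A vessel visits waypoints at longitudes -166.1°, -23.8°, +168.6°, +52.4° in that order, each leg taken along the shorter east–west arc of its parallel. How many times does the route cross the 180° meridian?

Leg 1: -166.1° → -23.8°, shortest Δλ = 142.3° (east) — does not cross 180°.
Leg 2: -23.8° → +168.6°, shortest Δλ = -167.6° (west) — crosses 180°.
Leg 3: +168.6° → +52.4°, shortest Δλ = -116.2° (west) — does not cross 180°.
Total crossings: 1.

1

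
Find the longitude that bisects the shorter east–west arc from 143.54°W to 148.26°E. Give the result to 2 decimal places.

Signed shortest Δλ from -143.54° to +148.26° is -68.20°.
Midpoint longitude = -143.54° + (-68.20°)/2 = -143.54° − 34.10° = -177.64°.
(The naïve average (-143.54 + +148.26)/2 = 2.36° is on the wrong side of the globe.)

177.64°W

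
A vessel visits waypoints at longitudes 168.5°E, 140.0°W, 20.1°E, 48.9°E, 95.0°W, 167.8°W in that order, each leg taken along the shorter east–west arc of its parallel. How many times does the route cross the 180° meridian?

1

Leg 1: +168.5° → -140.0°, shortest Δλ = 51.5° (east) — crosses 180°.
Leg 2: -140.0° → +20.1°, shortest Δλ = 160.1° (east) — does not cross 180°.
Leg 3: +20.1° → +48.9°, shortest Δλ = 28.8° (east) — does not cross 180°.
Leg 4: +48.9° → -95.0°, shortest Δλ = -143.9° (west) — does not cross 180°.
Leg 5: -95.0° → -167.8°, shortest Δλ = -72.8° (west) — does not cross 180°.
Total crossings: 1.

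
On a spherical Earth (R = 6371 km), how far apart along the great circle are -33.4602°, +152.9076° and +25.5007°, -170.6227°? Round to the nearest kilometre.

Δλ = -170.6227 − 152.9076 = -323.5303°; wrapped into (−180°, 180°]: 36.4697°.
Δφ = 25.5007 − -33.4602 = 58.9609°.
a = sin²(Δφ/2) + cos φ₁ · cos φ₂ · sin²(Δλ/2) = 0.315918.
c = 2·atan2(√a, √(1−a)) = 1.19376 rad → d = 6371·c ≈ 7605.46 km.

7605 km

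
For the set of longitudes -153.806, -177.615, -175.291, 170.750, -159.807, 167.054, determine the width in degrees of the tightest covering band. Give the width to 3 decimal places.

39.140°

Sort the longitudes: -177.615°, -175.291°, -159.807°, -153.806°, +167.054°, +170.750°.
Eastward gaps between consecutive values (wrapping around): 2.324°, 15.484°, 6.001°, 320.860°, 3.696°, 11.635°.
Largest gap = 320.860° ⇒ minimal covering band is its complement: 360° − 320.860° = 39.140°.
Band runs from +167.054° eastward to -153.806°, crossing the antimeridian.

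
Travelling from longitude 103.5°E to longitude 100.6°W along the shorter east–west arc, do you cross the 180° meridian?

Yes

Naïve |-100.6 − 103.5| = 204.1° > 180°, so the shorter arc goes the other way round — across 180°.
Signed shortest Δλ = ((-100.6 − 103.5 + 180) mod 360) − 180 = 155.9°.
Going east by 155.9° from +103.5° passes through 180° before reaching -100.6°.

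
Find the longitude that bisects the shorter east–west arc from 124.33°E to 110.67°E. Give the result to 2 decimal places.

117.50°E

Signed shortest Δλ from +124.33° to +110.67° is -13.66°.
Midpoint longitude = +124.33° + (-13.66°)/2 = +124.33° − 6.83° = +117.50°.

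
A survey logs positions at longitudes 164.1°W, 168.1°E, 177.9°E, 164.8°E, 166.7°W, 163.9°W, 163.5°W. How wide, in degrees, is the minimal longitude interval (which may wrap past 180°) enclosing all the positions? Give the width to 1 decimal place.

Sort the longitudes: -166.7°, -164.1°, -163.9°, -163.5°, +164.8°, +168.1°, +177.9°.
Eastward gaps between consecutive values (wrapping around): 2.6°, 0.2°, 0.4°, 328.3°, 3.3°, 9.8°, 15.4°.
Largest gap = 328.3° ⇒ minimal covering band is its complement: 360° − 328.3° = 31.7°.
Band runs from +164.8° eastward to -163.5°, crossing the antimeridian.

31.7°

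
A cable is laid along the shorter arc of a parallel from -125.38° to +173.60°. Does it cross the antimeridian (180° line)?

Yes

Naïve |173.60 − -125.38| = 298.98° > 180°, so the shorter arc goes the other way round — across 180°.
Signed shortest Δλ = ((173.60 − -125.38 + 180) mod 360) − 180 = -61.02°.
Going west by 61.02° from -125.38° passes through 180° before reaching +173.60°.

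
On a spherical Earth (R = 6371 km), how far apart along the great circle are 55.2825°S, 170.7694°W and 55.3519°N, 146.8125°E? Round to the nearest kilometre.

12890 km

Δλ = 146.8125 − -170.7694 = 317.5819°; wrapped into (−180°, 180°]: -42.4181°.
Δφ = 55.3519 − -55.2825 = 110.6344°.
a = sin²(Δφ/2) + cos φ₁ · cos φ₂ · sin²(Δλ/2) = 0.718580.
c = 2·atan2(√a, √(1−a)) = 2.02324 rad → d = 6371·c ≈ 12890.03 km.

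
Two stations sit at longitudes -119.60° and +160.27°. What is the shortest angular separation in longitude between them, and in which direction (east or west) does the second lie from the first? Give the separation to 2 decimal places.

80.13° west

Raw difference: 160.27 − -119.60 = 279.87°.
Normalise into (−180°, 180°]: 279.87° − 360° = -80.13°.
Negative ⇒ the second point lies to the west; separation 80.13°.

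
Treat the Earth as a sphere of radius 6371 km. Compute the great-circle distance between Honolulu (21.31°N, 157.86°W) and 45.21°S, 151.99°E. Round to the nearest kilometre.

Δλ = 151.99 − -157.86 = 309.85°; wrapped into (−180°, 180°]: -50.15°.
Δφ = -45.21 − 21.31 = -66.52°.
a = sin²(Δφ/2) + cos φ₁ · cos φ₂ · sin²(Δλ/2) = 0.418671.
c = 2·atan2(√a, √(1−a)) = 1.40741 rad → d = 6371·c ≈ 8966.63 km.

8967 km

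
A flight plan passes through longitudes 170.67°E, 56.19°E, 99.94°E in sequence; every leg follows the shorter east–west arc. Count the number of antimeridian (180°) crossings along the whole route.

Leg 1: +170.67° → +56.19°, shortest Δλ = -114.48° (west) — does not cross 180°.
Leg 2: +56.19° → +99.94°, shortest Δλ = 43.75° (east) — does not cross 180°.
Total crossings: 0.

0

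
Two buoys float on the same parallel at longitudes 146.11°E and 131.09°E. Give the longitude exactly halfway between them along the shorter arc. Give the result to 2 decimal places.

138.60°E

Signed shortest Δλ from +146.11° to +131.09° is -15.02°.
Midpoint longitude = +146.11° + (-15.02°)/2 = +146.11° − 7.51° = +138.60°.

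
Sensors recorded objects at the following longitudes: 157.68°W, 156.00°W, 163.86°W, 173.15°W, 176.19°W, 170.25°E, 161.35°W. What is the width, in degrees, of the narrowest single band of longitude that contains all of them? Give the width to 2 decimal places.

Sort the longitudes: -176.19°, -173.15°, -163.86°, -161.35°, -157.68°, -156.00°, +170.25°.
Eastward gaps between consecutive values (wrapping around): 3.04°, 9.29°, 2.51°, 3.67°, 1.68°, 326.25°, 13.56°.
Largest gap = 326.25° ⇒ minimal covering band is its complement: 360° − 326.25° = 33.75°.
Band runs from +170.25° eastward to -156.00°, crossing the antimeridian.

33.75°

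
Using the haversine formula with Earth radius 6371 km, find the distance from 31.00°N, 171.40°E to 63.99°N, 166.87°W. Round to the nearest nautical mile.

2144 nmi

Δλ = -166.87 − 171.40 = -338.27°; wrapped into (−180°, 180°]: 21.73°.
Δφ = 63.99 − 31.00 = 32.99°.
a = sin²(Δφ/2) + cos φ₁ · cos φ₂ · sin²(Δλ/2) = 0.093973.
c = 2·atan2(√a, √(1−a)) = 0.62313 rad → d = 6371·c ≈ 3969.98 km ≈ 2143.62 nmi.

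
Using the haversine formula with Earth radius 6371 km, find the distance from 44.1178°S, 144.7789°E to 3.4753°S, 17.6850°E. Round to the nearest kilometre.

Δλ = 17.6850 − 144.7789 = -127.0939°.
Δφ = -3.4753 − -44.1178 = 40.6425°.
a = sin²(Δφ/2) + cos φ₁ · cos φ₂ · sin²(Δλ/2) = 0.694997.
c = 2·atan2(√a, √(1−a)) = 1.97142 rad → d = 6371·c ≈ 12559.92 km.

12560 km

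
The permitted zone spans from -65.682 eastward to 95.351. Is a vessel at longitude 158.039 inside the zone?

No

Band width going east from -65.682° to +95.351°: ((95.351 − -65.682) mod 360) = 161.033°.
Offset of +158.039° east of the west edge: ((158.039 − -65.682) mod 360) = 223.721°.
223.721° > 161.033° ⇒ outside.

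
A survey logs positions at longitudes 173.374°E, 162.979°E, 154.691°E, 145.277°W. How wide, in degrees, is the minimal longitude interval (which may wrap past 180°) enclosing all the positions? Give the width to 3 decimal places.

60.032°

Sort the longitudes: -145.277°, +154.691°, +162.979°, +173.374°.
Eastward gaps between consecutive values (wrapping around): 299.968°, 8.288°, 10.395°, 41.349°.
Largest gap = 299.968° ⇒ minimal covering band is its complement: 360° − 299.968° = 60.032°.
Band runs from +154.691° eastward to -145.277°, crossing the antimeridian.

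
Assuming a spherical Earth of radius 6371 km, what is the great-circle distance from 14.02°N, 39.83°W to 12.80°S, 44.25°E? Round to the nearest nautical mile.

5253 nmi

Δλ = 44.25 − -39.83 = 84.08°.
Δφ = -12.80 − 14.02 = -26.82°.
a = sin²(Δφ/2) + cos φ₁ · cos φ₂ · sin²(Δλ/2) = 0.478046.
c = 2·atan2(√a, √(1−a)) = 1.52687 rad → d = 6371·c ≈ 9727.71 km ≈ 5252.55 nmi.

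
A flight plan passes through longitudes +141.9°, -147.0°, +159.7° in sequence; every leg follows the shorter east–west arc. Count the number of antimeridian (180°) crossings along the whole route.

Leg 1: +141.9° → -147.0°, shortest Δλ = 71.1° (east) — crosses 180°.
Leg 2: -147.0° → +159.7°, shortest Δλ = -53.3° (west) — crosses 180°.
Total crossings: 2.

2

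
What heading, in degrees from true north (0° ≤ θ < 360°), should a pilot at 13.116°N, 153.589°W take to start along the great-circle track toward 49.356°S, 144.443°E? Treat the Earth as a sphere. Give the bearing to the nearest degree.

Δλ = 144.443 − -153.589 = 298.032°; wrapped into (−180°, 180°]: -61.968°.
θ = atan2( sin Δλ · cos φ₂ , cos φ₁ · sin φ₂ − sin φ₁ · cos φ₂ · cos Δλ )
  = atan2(-0.57494, -0.80844) = -144.581° → normalised to [0°, 360°): 215.419°.

215°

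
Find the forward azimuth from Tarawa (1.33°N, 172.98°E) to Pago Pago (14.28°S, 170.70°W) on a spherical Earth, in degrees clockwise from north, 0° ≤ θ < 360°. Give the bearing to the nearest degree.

Δλ = -170.70 − 172.98 = -343.68°; wrapped into (−180°, 180°]: 16.32°.
θ = atan2( sin Δλ · cos φ₂ , cos φ₁ · sin φ₂ − sin φ₁ · cos φ₂ · cos Δλ )
  = atan2(0.27232, -0.26818) = 134.561° → normalised to [0°, 360°): 134.561°.

135°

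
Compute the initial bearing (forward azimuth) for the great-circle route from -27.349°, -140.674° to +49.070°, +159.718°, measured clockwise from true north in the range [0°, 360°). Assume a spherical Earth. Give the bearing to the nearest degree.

326°

Δλ = 159.718 − -140.674 = 300.392°; wrapped into (−180°, 180°]: -59.608°.
θ = atan2( sin Δλ · cos φ₂ , cos φ₁ · sin φ₂ − sin φ₁ · cos φ₂ · cos Δλ )
  = atan2(-0.56511, 0.82333) = -34.465° → normalised to [0°, 360°): 325.535°.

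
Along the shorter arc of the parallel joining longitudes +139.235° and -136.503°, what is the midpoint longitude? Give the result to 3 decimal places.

-178.634°

Signed shortest Δλ from +139.235° to -136.503° is +84.262°.
Midpoint longitude = +139.235° + (+84.262°)/2 = +139.235° + 42.131° = +181.366°.
Normalise into (−180°, 180°]: -178.634°.
(The naïve average (+139.235 + -136.503)/2 = 1.366° is on the wrong side of the globe.)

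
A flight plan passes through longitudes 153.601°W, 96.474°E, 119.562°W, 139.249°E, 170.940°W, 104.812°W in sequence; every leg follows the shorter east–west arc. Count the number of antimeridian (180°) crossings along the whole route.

4

Leg 1: -153.601° → +96.474°, shortest Δλ = -109.925° (west) — crosses 180°.
Leg 2: +96.474° → -119.562°, shortest Δλ = 143.964° (east) — crosses 180°.
Leg 3: -119.562° → +139.249°, shortest Δλ = -101.189° (west) — crosses 180°.
Leg 4: +139.249° → -170.940°, shortest Δλ = 49.811° (east) — crosses 180°.
Leg 5: -170.940° → -104.812°, shortest Δλ = 66.128° (east) — does not cross 180°.
Total crossings: 4.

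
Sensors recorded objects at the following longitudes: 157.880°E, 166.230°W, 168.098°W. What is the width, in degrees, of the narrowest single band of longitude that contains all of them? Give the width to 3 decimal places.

35.890°

Sort the longitudes: -168.098°, -166.230°, +157.880°.
Eastward gaps between consecutive values (wrapping around): 1.868°, 324.110°, 34.022°.
Largest gap = 324.110° ⇒ minimal covering band is its complement: 360° − 324.110° = 35.890°.
Band runs from +157.880° eastward to -166.230°, crossing the antimeridian.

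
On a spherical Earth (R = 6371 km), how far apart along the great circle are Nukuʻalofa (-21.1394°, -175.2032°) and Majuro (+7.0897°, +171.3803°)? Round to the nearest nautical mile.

Δλ = 171.3803 − -175.2032 = 346.5835°; wrapped into (−180°, 180°]: -13.4165°.
Δφ = 7.0897 − -21.1394 = 28.2291°.
a = sin²(Δφ/2) + cos φ₁ · cos φ₂ · sin²(Δλ/2) = 0.072098.
c = 2·atan2(√a, √(1−a)) = 0.54369 rad → d = 6371·c ≈ 3463.87 km ≈ 1870.34 nmi.

1870 nmi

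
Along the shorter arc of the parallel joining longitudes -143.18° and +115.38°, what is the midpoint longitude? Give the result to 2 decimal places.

Signed shortest Δλ from -143.18° to +115.38° is -101.44°.
Midpoint longitude = -143.18° + (-101.44°)/2 = -143.18° − 50.72° = -193.90°.
Normalise into (−180°, 180°]: +166.10°.
(The naïve average (-143.18 + +115.38)/2 = -13.9° is on the wrong side of the globe.)

+166.10°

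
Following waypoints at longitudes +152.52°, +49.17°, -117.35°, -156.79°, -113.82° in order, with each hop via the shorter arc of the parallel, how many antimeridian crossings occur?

0

Leg 1: +152.52° → +49.17°, shortest Δλ = -103.35° (west) — does not cross 180°.
Leg 2: +49.17° → -117.35°, shortest Δλ = -166.52° (west) — does not cross 180°.
Leg 3: -117.35° → -156.79°, shortest Δλ = -39.44° (west) — does not cross 180°.
Leg 4: -156.79° → -113.82°, shortest Δλ = 42.97° (east) — does not cross 180°.
Total crossings: 0.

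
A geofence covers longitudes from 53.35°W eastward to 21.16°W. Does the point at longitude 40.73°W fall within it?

Band width going east from -53.35° to -21.16°: ((-21.16 − -53.35) mod 360) = 32.19°.
Offset of -40.73° east of the west edge: ((-40.73 − -53.35) mod 360) = 12.62°.
12.62° ≤ 32.19° ⇒ inside.

Yes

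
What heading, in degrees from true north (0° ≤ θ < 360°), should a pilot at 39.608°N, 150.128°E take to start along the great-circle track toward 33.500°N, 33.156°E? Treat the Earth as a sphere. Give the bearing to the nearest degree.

312°

Δλ = 33.156 − 150.128 = -116.972°.
θ = atan2( sin Δλ · cos φ₂ , cos φ₁ · sin φ₂ − sin φ₁ · cos φ₂ · cos Δλ )
  = atan2(-0.74318, 0.66635) = -48.120° → normalised to [0°, 360°): 311.880°.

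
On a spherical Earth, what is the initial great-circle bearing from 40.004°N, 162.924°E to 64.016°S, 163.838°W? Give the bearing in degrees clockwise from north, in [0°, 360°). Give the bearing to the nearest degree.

165°

Δλ = -163.838 − 162.924 = -326.762°; wrapped into (−180°, 180°]: 33.238°.
θ = atan2( sin Δλ · cos φ₂ , cos φ₁ · sin φ₂ − sin φ₁ · cos φ₂ · cos Δλ )
  = atan2(0.24014, -0.92413) = 165.434° → normalised to [0°, 360°): 165.434°.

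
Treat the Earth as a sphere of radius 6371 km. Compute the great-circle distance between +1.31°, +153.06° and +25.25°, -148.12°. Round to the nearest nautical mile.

Δλ = -148.12 − 153.06 = -301.18°; wrapped into (−180°, 180°]: 58.82°.
Δφ = 25.25 − 1.31 = 23.94°.
a = sin²(Δφ/2) + cos φ₁ · cos φ₂ · sin²(Δλ/2) = 0.261054.
c = 2·atan2(√a, √(1−a)) = 1.07254 rad → d = 6371·c ≈ 6833.17 km ≈ 3689.62 nmi.

3690 nmi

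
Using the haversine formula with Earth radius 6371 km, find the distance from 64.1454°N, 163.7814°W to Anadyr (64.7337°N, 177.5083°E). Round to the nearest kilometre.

Δλ = 177.5083 − -163.7814 = 341.2897°; wrapped into (−180°, 180°]: -18.7103°.
Δφ = 64.7337 − 64.1454 = 0.5883°.
a = sin²(Δφ/2) + cos φ₁ · cos φ₂ · sin²(Δλ/2) = 0.004945.
c = 2·atan2(√a, √(1−a)) = 0.14075 rad → d = 6371·c ≈ 896.74 km.

897 km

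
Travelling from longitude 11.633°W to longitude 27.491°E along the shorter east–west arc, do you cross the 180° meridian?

Signed shortest Δλ = ((27.491 − -11.633 + 180) mod 360) − 180 = 39.124°.
Going east by 39.124° from -11.633° reaches +27.491° without touching 180°.

No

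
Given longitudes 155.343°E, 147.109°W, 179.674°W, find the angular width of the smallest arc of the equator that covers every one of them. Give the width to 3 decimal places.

57.548°

Sort the longitudes: -179.674°, -147.109°, +155.343°.
Eastward gaps between consecutive values (wrapping around): 32.565°, 302.452°, 24.983°.
Largest gap = 302.452° ⇒ minimal covering band is its complement: 360° − 302.452° = 57.548°.
Band runs from +155.343° eastward to -147.109°, crossing the antimeridian.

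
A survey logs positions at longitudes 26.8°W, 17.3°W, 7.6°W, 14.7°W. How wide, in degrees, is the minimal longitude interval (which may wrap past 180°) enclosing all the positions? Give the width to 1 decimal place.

19.2°

Sort the longitudes: -26.8°, -17.3°, -14.7°, -7.6°.
Eastward gaps between consecutive values (wrapping around): 9.5°, 2.6°, 7.1°, 340.8°.
Largest gap = 340.8° ⇒ minimal covering band is its complement: 360° − 340.8° = 19.2°.
Band runs from -26.8° eastward to -7.6°.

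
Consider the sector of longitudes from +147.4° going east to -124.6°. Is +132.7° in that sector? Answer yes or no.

Band width going east from +147.4° to -124.6°: ((-124.6 − 147.4) mod 360) = 88.0°.
Offset of +132.7° east of the west edge: ((132.7 − 147.4) mod 360) = 345.3°.
345.3° > 88.0° ⇒ outside.

No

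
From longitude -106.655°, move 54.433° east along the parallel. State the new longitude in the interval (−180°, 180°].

Start at -106.655°; shift +54.433° → -52.222°.
-52.222° already lies in (−180°, 180°].

-52.222°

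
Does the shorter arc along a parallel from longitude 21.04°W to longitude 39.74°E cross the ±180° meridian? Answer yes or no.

No

Signed shortest Δλ = ((39.74 − -21.04 + 180) mod 360) − 180 = 60.78°.
Going east by 60.78° from -21.04° reaches +39.74° without touching 180°.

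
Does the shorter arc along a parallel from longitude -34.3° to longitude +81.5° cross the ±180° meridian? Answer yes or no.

No

Signed shortest Δλ = ((81.5 − -34.3 + 180) mod 360) − 180 = 115.8°.
Going east by 115.8° from -34.3° reaches +81.5° without touching 180°.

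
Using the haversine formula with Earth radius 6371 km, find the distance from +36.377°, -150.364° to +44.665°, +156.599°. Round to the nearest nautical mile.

Δλ = 156.599 − -150.364 = 306.963°; wrapped into (−180°, 180°]: -53.037°.
Δφ = 44.665 − 36.377 = 8.288°.
a = sin²(Δφ/2) + cos φ₁ · cos φ₂ · sin²(Δλ/2) = 0.119377.
c = 2·atan2(√a, √(1−a)) = 0.70556 rad → d = 6371·c ≈ 4495.14 km ≈ 2427.18 nmi.

2427 nmi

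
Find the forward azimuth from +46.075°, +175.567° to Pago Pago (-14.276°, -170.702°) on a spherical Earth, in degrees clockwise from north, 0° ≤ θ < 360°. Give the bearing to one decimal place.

Δλ = -170.702 − 175.567 = -346.269°; wrapped into (−180°, 180°]: 13.731°.
θ = atan2( sin Δλ · cos φ₂ , cos φ₁ · sin φ₂ − sin φ₁ · cos φ₂ · cos Δλ )
  = atan2(0.23003, -0.84912) = 164.842° → normalised to [0°, 360°): 164.842°.

164.8°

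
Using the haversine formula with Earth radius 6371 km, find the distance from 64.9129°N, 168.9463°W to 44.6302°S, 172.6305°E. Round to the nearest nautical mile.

6634 nmi

Δλ = 172.6305 − -168.9463 = 341.5768°; wrapped into (−180°, 180°]: -18.4232°.
Δφ = -44.6302 − 64.9129 = -109.5431°.
a = sin²(Δφ/2) + cos φ₁ · cos φ₂ · sin²(Δλ/2) = 0.674990.
c = 2·atan2(√a, √(1−a)) = 1.92835 rad → d = 6371·c ≈ 12285.50 km ≈ 6633.64 nmi.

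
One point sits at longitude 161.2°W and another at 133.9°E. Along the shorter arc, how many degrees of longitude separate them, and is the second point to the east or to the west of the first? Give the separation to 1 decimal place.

Raw difference: 133.9 − -161.2 = 295.1°.
Normalise into (−180°, 180°]: 295.1° − 360° = -64.9°.
Negative ⇒ the second point lies to the west; separation 64.9°.

64.9° west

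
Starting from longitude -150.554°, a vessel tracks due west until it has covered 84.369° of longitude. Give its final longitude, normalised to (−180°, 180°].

Start at -150.554°; shift −84.369° → -234.923°.
-234.923° lies outside (−180°, 180°]; add 360° → +125.077°.

+125.077°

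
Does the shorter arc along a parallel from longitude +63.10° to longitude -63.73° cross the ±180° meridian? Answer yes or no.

No

Signed shortest Δλ = ((-63.73 − 63.10 + 180) mod 360) − 180 = -126.83°.
Going west by 126.83° from +63.10° reaches -63.73° without touching 180°.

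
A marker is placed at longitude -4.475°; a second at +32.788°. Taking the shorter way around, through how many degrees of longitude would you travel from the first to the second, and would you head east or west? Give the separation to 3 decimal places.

37.263° east

Raw difference: 32.788 − -4.475 = 37.263°.
Normalise into (−180°, 180°]: 37.263° stays 37.263°.
Positive ⇒ the second point lies to the east; separation 37.263°.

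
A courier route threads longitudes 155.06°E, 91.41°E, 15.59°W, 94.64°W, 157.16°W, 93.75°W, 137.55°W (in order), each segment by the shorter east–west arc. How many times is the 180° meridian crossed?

Leg 1: +155.06° → +91.41°, shortest Δλ = -63.65° (west) — does not cross 180°.
Leg 2: +91.41° → -15.59°, shortest Δλ = -107.0° (west) — does not cross 180°.
Leg 3: -15.59° → -94.64°, shortest Δλ = -79.05° (west) — does not cross 180°.
Leg 4: -94.64° → -157.16°, shortest Δλ = -62.52° (west) — does not cross 180°.
Leg 5: -157.16° → -93.75°, shortest Δλ = 63.41° (east) — does not cross 180°.
Leg 6: -93.75° → -137.55°, shortest Δλ = -43.8° (west) — does not cross 180°.
Total crossings: 0.

0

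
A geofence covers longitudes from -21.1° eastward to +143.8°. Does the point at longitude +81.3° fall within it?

Band width going east from -21.1° to +143.8°: ((143.8 − -21.1) mod 360) = 164.9°.
Offset of +81.3° east of the west edge: ((81.3 − -21.1) mod 360) = 102.4°.
102.4° ≤ 164.9° ⇒ inside.

Yes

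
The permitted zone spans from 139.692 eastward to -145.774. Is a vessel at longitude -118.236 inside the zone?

No

Band width going east from +139.692° to -145.774°: ((-145.774 − 139.692) mod 360) = 74.534°.
Offset of -118.236° east of the west edge: ((-118.236 − 139.692) mod 360) = 102.072°.
102.072° > 74.534° ⇒ outside.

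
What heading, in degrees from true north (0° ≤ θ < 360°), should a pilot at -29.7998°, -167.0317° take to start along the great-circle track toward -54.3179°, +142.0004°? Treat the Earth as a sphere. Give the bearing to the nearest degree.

Δλ = 142.0004 − -167.0317 = 309.0321°; wrapped into (−180°, 180°]: -50.9679°.
θ = atan2( sin Δλ · cos φ₂ , cos φ₁ · sin φ₂ − sin φ₁ · cos φ₂ · cos Δλ )
  = atan2(-0.45309, -0.52231) = -139.059° → normalised to [0°, 360°): 220.941°.

221°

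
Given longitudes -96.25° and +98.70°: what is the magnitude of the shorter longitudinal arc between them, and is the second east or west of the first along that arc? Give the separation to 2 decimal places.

165.05° west

Raw difference: 98.70 − -96.25 = 194.95°.
Normalise into (−180°, 180°]: 194.95° − 360° = -165.05°.
Negative ⇒ the second point lies to the west; separation 165.05°.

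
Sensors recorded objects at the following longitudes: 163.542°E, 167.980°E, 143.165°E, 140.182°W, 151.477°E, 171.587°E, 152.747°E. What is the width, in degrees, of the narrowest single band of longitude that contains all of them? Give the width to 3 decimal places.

76.653°

Sort the longitudes: -140.182°, +143.165°, +151.477°, +152.747°, +163.542°, +167.980°, +171.587°.
Eastward gaps between consecutive values (wrapping around): 283.347°, 8.312°, 1.270°, 10.795°, 4.438°, 3.607°, 48.231°.
Largest gap = 283.347° ⇒ minimal covering band is its complement: 360° − 283.347° = 76.653°.
Band runs from +143.165° eastward to -140.182°, crossing the antimeridian.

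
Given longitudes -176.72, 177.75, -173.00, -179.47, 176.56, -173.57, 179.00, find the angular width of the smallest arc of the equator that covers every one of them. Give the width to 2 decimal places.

Sort the longitudes: -179.47°, -176.72°, -173.57°, -173.00°, +176.56°, +177.75°, +179.00°.
Eastward gaps between consecutive values (wrapping around): 2.75°, 3.15°, 0.57°, 349.56°, 1.19°, 1.25°, 1.53°.
Largest gap = 349.56° ⇒ minimal covering band is its complement: 360° − 349.56° = 10.44°.
Band runs from +176.56° eastward to -173.00°, crossing the antimeridian.

10.44°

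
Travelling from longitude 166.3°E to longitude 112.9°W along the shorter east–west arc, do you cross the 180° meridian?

Naïve |-112.9 − 166.3| = 279.2° > 180°, so the shorter arc goes the other way round — across 180°.
Signed shortest Δλ = ((-112.9 − 166.3 + 180) mod 360) − 180 = 80.8°.
Going east by 80.8° from +166.3° passes through 180° before reaching -112.9°.

Yes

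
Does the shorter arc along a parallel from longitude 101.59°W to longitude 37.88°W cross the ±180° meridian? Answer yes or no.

No

Signed shortest Δλ = ((-37.88 − -101.59 + 180) mod 360) − 180 = 63.71°.
Going east by 63.71° from -101.59° reaches -37.88° without touching 180°.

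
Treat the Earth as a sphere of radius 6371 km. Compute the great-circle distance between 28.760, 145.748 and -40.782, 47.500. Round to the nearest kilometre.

12696 km

Δλ = 47.500 − 145.748 = -98.248°.
Δφ = -40.782 − 28.760 = -69.542°.
a = sin²(Δφ/2) + cos φ₁ · cos φ₂ · sin²(Δλ/2) = 0.704750.
c = 2·atan2(√a, √(1−a)) = 1.99270 rad → d = 6371·c ≈ 12695.51 km.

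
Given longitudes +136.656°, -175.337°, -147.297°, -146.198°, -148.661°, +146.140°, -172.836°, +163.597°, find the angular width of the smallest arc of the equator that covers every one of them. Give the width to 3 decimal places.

77.146°

Sort the longitudes: -175.337°, -172.836°, -148.661°, -147.297°, -146.198°, +136.656°, +146.140°, +163.597°.
Eastward gaps between consecutive values (wrapping around): 2.501°, 24.175°, 1.364°, 1.099°, 282.854°, 9.484°, 17.457°, 21.066°.
Largest gap = 282.854° ⇒ minimal covering band is its complement: 360° − 282.854° = 77.146°.
Band runs from +136.656° eastward to -146.198°, crossing the antimeridian.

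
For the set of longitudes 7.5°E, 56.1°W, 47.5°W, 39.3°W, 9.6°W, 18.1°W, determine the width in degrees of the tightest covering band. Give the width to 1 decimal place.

Sort the longitudes: -56.1°, -47.5°, -39.3°, -18.1°, -9.6°, +7.5°.
Eastward gaps between consecutive values (wrapping around): 8.6°, 8.2°, 21.2°, 8.5°, 17.1°, 296.4°.
Largest gap = 296.4° ⇒ minimal covering band is its complement: 360° − 296.4° = 63.6°.
Band runs from -56.1° eastward to +7.5°.

63.6°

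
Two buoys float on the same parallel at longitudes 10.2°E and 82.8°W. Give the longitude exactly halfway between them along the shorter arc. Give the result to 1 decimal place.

36.3°W

Signed shortest Δλ from +10.2° to -82.8° is -93.0°.
Midpoint longitude = +10.2° + (-93.0°)/2 = +10.2° − 46.5° = -36.3°.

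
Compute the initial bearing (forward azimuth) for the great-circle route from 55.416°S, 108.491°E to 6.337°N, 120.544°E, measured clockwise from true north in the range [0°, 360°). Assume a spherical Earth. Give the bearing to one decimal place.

Δλ = 120.544 − 108.491 = 12.053°.
θ = atan2( sin Δλ · cos φ₂ , cos φ₁ · sin φ₂ − sin φ₁ · cos φ₂ · cos Δλ )
  = atan2(0.20754, 0.86288) = 13.524° → normalised to [0°, 360°): 13.524°.

13.5°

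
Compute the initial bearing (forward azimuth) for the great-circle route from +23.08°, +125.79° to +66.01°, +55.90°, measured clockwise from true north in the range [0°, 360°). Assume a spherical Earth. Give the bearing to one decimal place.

334.1°

Δλ = 55.90 − 125.79 = -69.89°.
θ = atan2( sin Δλ · cos φ₂ , cos φ₁ · sin φ₂ − sin φ₁ · cos φ₂ · cos Δλ )
  = atan2(-0.38179, 0.78569) = -25.917° → normalised to [0°, 360°): 334.083°.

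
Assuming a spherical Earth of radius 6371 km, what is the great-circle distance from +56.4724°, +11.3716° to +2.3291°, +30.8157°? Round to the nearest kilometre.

6265 km

Δλ = 30.8157 − 11.3716 = 19.4441°.
Δφ = 2.3291 − 56.4724 = -54.1433°.
a = sin²(Δφ/2) + cos φ₁ · cos φ₂ · sin²(Δλ/2) = 0.222858.
c = 2·atan2(√a, √(1−a)) = 0.98329 rad → d = 6371·c ≈ 6264.56 km.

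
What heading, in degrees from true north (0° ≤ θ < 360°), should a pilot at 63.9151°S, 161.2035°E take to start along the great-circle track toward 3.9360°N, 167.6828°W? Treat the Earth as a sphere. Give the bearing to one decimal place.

32.9°

Δλ = -167.6828 − 161.2035 = -328.8863°; wrapped into (−180°, 180°]: 31.1137°.
θ = atan2( sin Δλ · cos φ₂ , cos φ₁ · sin φ₂ − sin φ₁ · cos φ₂ · cos Δλ )
  = atan2(0.51552, 0.79731) = 32.886° → normalised to [0°, 360°): 32.886°.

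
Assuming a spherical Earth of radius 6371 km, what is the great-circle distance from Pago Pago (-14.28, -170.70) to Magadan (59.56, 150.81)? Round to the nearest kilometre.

8909 km

Δλ = 150.81 − -170.70 = 321.51°; wrapped into (−180°, 180°]: -38.49°.
Δφ = 59.56 − -14.28 = 73.84°.
a = sin²(Δφ/2) + cos φ₁ · cos φ₂ · sin²(Δλ/2) = 0.414181.
c = 2·atan2(√a, √(1−a)) = 1.39830 rad → d = 6371·c ≈ 8908.59 km.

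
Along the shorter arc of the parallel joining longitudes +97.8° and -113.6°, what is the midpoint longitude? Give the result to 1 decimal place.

Signed shortest Δλ from +97.8° to -113.6° is +148.6°.
Midpoint longitude = +97.8° + (+148.6°)/2 = +97.8° + 74.3° = +172.1°.
(The naïve average (+97.8 + -113.6)/2 = -7.9° is on the wrong side of the globe.)

+172.1°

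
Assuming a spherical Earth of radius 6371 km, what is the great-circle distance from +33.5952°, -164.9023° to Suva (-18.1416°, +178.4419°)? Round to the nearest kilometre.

Δλ = 178.4419 − -164.9023 = 343.3442°; wrapped into (−180°, 180°]: -16.6558°.
Δφ = -18.1416 − 33.5952 = -51.7368°.
a = sin²(Δφ/2) + cos φ₁ · cos φ₂ · sin²(Δλ/2) = 0.206968.
c = 2·atan2(√a, √(1−a)) = 0.94460 rad → d = 6371·c ≈ 6018.07 km.

6018 km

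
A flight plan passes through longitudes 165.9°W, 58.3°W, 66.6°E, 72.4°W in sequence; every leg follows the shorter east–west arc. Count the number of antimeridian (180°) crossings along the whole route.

Leg 1: -165.9° → -58.3°, shortest Δλ = 107.6° (east) — does not cross 180°.
Leg 2: -58.3° → +66.6°, shortest Δλ = 124.9° (east) — does not cross 180°.
Leg 3: +66.6° → -72.4°, shortest Δλ = -139.0° (west) — does not cross 180°.
Total crossings: 0.

0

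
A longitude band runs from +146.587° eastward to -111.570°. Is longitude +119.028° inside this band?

No

Band width going east from +146.587° to -111.570°: ((-111.570 − 146.587) mod 360) = 101.843°.
Offset of +119.028° east of the west edge: ((119.028 − 146.587) mod 360) = 332.441°.
332.441° > 101.843° ⇒ outside.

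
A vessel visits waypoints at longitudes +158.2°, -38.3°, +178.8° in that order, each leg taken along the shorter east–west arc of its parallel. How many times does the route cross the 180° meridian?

2

Leg 1: +158.2° → -38.3°, shortest Δλ = 163.5° (east) — crosses 180°.
Leg 2: -38.3° → +178.8°, shortest Δλ = -142.9° (west) — crosses 180°.
Total crossings: 2.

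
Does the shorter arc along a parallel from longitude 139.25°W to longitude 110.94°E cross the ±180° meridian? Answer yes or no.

Naïve |110.94 − -139.25| = 250.19° > 180°, so the shorter arc goes the other way round — across 180°.
Signed shortest Δλ = ((110.94 − -139.25 + 180) mod 360) − 180 = -109.81°.
Going west by 109.81° from -139.25° passes through 180° before reaching +110.94°.

Yes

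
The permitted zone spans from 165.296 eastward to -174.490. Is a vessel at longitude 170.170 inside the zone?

Yes

Band width going east from +165.296° to -174.490°: ((-174.490 − 165.296) mod 360) = 20.214°.
Offset of +170.170° east of the west edge: ((170.170 − 165.296) mod 360) = 4.874°.
4.874° ≤ 20.214° ⇒ inside.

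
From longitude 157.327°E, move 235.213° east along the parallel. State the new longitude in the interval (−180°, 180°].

Start at +157.327°; shift +235.213° → +392.540°.
+392.540° lies outside (−180°, 180°]; subtract 360° → +32.540°.

32.540°E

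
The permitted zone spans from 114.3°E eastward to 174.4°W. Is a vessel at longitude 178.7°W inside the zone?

Band width going east from +114.3° to -174.4°: ((-174.4 − 114.3) mod 360) = 71.3°.
Offset of -178.7° east of the west edge: ((-178.7 − 114.3) mod 360) = 67.0°.
67.0° ≤ 71.3° ⇒ inside.

Yes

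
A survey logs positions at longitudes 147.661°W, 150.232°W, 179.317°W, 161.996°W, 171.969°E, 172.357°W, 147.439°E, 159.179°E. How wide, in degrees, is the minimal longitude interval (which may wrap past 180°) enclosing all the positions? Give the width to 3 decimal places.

64.900°

Sort the longitudes: -179.317°, -172.357°, -161.996°, -150.232°, -147.661°, +147.439°, +159.179°, +171.969°.
Eastward gaps between consecutive values (wrapping around): 6.960°, 10.361°, 11.764°, 2.571°, 295.100°, 11.740°, 12.790°, 8.714°.
Largest gap = 295.100° ⇒ minimal covering band is its complement: 360° − 295.100° = 64.900°.
Band runs from +147.439° eastward to -147.661°, crossing the antimeridian.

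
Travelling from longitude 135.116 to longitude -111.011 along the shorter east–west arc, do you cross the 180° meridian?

Yes

Naïve |-111.011 − 135.116| = 246.127° > 180°, so the shorter arc goes the other way round — across 180°.
Signed shortest Δλ = ((-111.011 − 135.116 + 180) mod 360) − 180 = 113.873°.
Going east by 113.873° from +135.116° passes through 180° before reaching -111.011°.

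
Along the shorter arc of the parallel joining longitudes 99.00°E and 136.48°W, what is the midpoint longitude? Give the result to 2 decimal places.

Signed shortest Δλ from +99.00° to -136.48° is +124.52°.
Midpoint longitude = +99.00° + (+124.52°)/2 = +99.00° + 62.26° = +161.26°.
(The naïve average (+99.00 + -136.48)/2 = -18.74° is on the wrong side of the globe.)

161.26°E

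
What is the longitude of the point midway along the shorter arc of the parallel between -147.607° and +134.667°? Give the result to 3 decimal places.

+173.530°

Signed shortest Δλ from -147.607° to +134.667° is -77.726°.
Midpoint longitude = -147.607° + (-77.726°)/2 = -147.607° − 38.863° = -186.470°.
Normalise into (−180°, 180°]: +173.530°.
(The naïve average (-147.607 + +134.667)/2 = -6.47° is on the wrong side of the globe.)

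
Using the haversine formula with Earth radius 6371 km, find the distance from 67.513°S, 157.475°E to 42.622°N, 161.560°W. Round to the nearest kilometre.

12721 km

Δλ = -161.560 − 157.475 = -319.035°; wrapped into (−180°, 180°]: 40.965°.
Δφ = 42.622 − -67.513 = 110.135°.
a = sin²(Δφ/2) + cos φ₁ · cos φ₂ · sin²(Δλ/2) = 0.706577.
c = 2·atan2(√a, √(1−a)) = 1.99671 rad → d = 6371·c ≈ 12721.05 km.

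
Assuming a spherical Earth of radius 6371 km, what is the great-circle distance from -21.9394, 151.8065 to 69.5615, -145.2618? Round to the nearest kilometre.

11308 km

Δλ = -145.2618 − 151.8065 = -297.0683°; wrapped into (−180°, 180°]: 62.9317°.
Δφ = 69.5615 − -21.9394 = 91.5009°.
a = sin²(Δφ/2) + cos φ₁ · cos φ₂ · sin²(Δλ/2) = 0.601354.
c = 2·atan2(√a, √(1−a)) = 1.77492 rad → d = 6371·c ≈ 11308.01 km.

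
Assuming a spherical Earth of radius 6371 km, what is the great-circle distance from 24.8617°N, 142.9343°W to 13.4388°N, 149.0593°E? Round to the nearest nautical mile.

3881 nmi

Δλ = 149.0593 − -142.9343 = 291.9936°; wrapped into (−180°, 180°]: -68.0064°.
Δφ = 13.4388 − 24.8617 = -11.4229°.
a = sin²(Δφ/2) + cos φ₁ · cos φ₂ · sin²(Δλ/2) = 0.285899.
c = 2·atan2(√a, √(1−a)) = 1.12829 rad → d = 6371·c ≈ 7188.36 km ≈ 3881.40 nmi.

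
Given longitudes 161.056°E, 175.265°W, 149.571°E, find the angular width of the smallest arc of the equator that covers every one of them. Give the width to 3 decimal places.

Sort the longitudes: -175.265°, +149.571°, +161.056°.
Eastward gaps between consecutive values (wrapping around): 324.836°, 11.485°, 23.679°.
Largest gap = 324.836° ⇒ minimal covering band is its complement: 360° − 324.836° = 35.164°.
Band runs from +149.571° eastward to -175.265°, crossing the antimeridian.

35.164°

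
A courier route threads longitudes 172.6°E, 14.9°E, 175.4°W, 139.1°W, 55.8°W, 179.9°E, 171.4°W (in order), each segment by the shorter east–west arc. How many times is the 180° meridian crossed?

Leg 1: +172.6° → +14.9°, shortest Δλ = -157.7° (west) — does not cross 180°.
Leg 2: +14.9° → -175.4°, shortest Δλ = 169.7° (east) — crosses 180°.
Leg 3: -175.4° → -139.1°, shortest Δλ = 36.3° (east) — does not cross 180°.
Leg 4: -139.1° → -55.8°, shortest Δλ = 83.3° (east) — does not cross 180°.
Leg 5: -55.8° → +179.9°, shortest Δλ = -124.3° (west) — crosses 180°.
Leg 6: +179.9° → -171.4°, shortest Δλ = 8.7° (east) — crosses 180°.
Total crossings: 3.

3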